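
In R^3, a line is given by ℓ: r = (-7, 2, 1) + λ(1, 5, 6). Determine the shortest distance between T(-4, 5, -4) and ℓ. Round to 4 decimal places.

6.3779

Taking (-7, 2, 1) on ℓ with direction v = (1, 5, 6): w = T − (-7, 2, 1) = (3, 3, -5), and w × v = (43, -23, 12).
Distance = |w × v| / |v| = √2522 / √62 ≈ 6.3779.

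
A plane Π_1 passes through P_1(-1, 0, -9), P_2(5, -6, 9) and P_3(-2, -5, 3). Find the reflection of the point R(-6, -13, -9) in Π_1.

(-10, 7, -1)

P_1P_2 = (6, -6, 18), P_1P_3 = (-1, -5, 12); a normal to Π_1 is P_1P_2 × P_1P_3 = (18, -90, -36).
Using P_1: Π_1 has equation 18x - 90y - 36z = 306.
λ = (n·R − d)/|n|² = (1386 − 306)/9720 = 1/9.
Reflection = R − 2λn = (-6, -13, -9) − (2/9)·(18, -90, -36) = (-10, 7, -1).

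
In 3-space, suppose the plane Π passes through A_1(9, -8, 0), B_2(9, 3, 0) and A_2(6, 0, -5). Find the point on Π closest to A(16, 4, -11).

A_1B_2 = (0, 11, 0), A_1A_2 = (-3, 8, -5); a normal to Π is A_1B_2 × A_1A_2 = (-55, 0, 33).
Using A_1: Π has equation -55x + 33z = -495.
Foot = A − λn with λ = (n·A − d)/|n|² = (-1243 − (-495))/4114 = -2/11.
Foot = (16, 4, -11) − (-2/11)·(-55, 0, 33) = (6, 4, -5).

(6, 4, -5)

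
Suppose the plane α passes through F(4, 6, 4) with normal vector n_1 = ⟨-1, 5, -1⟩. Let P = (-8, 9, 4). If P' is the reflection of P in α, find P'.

(-6, -1, 6)

α: n_1·r = n_1·F gives -x + 5y - z = 22.
λ = (n·P − d)/|n|² = (49 − 22)/27 = 1.
Reflection = P − 2λn = (-8, 9, 4) − 2·(-1, 5, -1) = (-6, -1, 6).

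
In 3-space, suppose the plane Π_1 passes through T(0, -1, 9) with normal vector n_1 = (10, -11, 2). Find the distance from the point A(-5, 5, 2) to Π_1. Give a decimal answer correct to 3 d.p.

8.667

Π_1: n_1·r = n_1·T gives 10x - 11y + 2z = 29.
n·A − d = (10)·(-5) + (-11)·(5) + (2)·(2) − 29 = -130; |n| = √225.
Distance = |-130| / √225 = 130/√225 ≈ 8.667.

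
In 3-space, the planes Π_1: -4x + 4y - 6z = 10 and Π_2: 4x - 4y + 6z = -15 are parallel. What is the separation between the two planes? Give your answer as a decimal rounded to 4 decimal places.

0.6063

Rescale Π_2 by 1/(-1): -4x + 4y - 6z = 15. Then distance = |10 − 15| / √68 ≈ 0.6063.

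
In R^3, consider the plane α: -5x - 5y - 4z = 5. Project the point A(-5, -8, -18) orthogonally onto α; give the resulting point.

(5, 2, -10)

Foot = A − λn with λ = (n·A − d)/|n|² = (137 − 5)/66 = 2.
Foot = (-5, -8, -18) − 2·(-5, -5, -4) = (5, 2, -10).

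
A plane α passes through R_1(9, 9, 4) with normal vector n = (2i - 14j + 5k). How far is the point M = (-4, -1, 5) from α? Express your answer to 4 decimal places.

α: n·r = n·R_1 gives 2x - 14y + 5z = -88.
n·M − d = (2)·(-4) + (-14)·(-1) + (5)·(5) − (-88) = 119; |n| = √225.
Distance = |119| / √225 = 119/√225 ≈ 7.9333.

7.9333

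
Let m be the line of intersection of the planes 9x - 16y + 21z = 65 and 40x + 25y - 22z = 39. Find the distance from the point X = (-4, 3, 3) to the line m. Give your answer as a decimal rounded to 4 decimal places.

Direction of m: (9, -16, 21) × (40, 25, -22) = (-173, 1038, 865).
A point on m: solving the two plane equations with x = 1 gives (1, 7, 8).
Taking (1, 7, 8) on m with direction v = (-173, 1038, 865): w = X − (1, 7, 8) = (-5, -4, -5), and w × v = (1730, 5190, -5882).
Distance = |w × v| / |v| = √64526924 / √1855598 ≈ 5.8970.

5.8970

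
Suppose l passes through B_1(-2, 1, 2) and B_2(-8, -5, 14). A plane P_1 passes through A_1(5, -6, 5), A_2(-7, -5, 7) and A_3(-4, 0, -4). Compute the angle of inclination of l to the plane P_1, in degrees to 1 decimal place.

3.5

A direction vector for l is B_2 − B_1 = (-6, -6, 12).
A_1A_2 = (-12, 1, 2), A_1A_3 = (-9, 6, -9); a normal to P_1 is A_1A_2 × A_1A_3 = (-21, -126, -63).
Using A_1: P_1 has equation -21x - 126y - 63z = 336.
sin θ = |n·v| / (|n||v|) = |126| / (√20286 · √216) = 0.06019.
θ ≈ 3.5°.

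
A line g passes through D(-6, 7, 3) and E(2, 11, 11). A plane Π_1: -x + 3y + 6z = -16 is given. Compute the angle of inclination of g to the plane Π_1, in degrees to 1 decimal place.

39.7

A direction vector for g is E − D = (8, 4, 8).
sin θ = |n·v| / (|n||v|) = |52| / (√46 · √144) = 0.63892.
θ ≈ 39.7°.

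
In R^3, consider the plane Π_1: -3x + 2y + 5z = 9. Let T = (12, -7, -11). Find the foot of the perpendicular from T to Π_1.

Foot = T − λn with λ = (n·T − d)/|n|² = (-105 − 9)/38 = -3.
Foot = (12, -7, -11) − (-3)·(-3, 2, 5) = (3, -1, 4).

(3, -1, 4)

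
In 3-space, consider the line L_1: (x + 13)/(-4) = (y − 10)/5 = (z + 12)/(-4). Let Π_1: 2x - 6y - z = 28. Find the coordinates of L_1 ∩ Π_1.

(-1, -5, 0)

L_1 has direction (-4, 5, -4) through (-13, 10, -12).
Substitute r = (-13, 10, -12) + t(-4, 5, -4) into the plane: -74 + (-34)t = 28, so t = -3.
Intersection: (-13, 10, -12) + (-3)·(-4, 5, -4) = (-1, -5, 0).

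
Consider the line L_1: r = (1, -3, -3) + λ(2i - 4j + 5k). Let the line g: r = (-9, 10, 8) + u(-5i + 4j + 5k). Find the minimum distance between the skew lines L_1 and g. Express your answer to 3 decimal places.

3.432

Common perpendicular direction n = (2, -4, 5) × (-5, 4, 5) = (-40, -35, -12).
With w = (-9, 10, 8) − (1, -3, -3) = (-10, 13, 11), w · n = -187.
Distance = |w · n| / |n| = |-187| / √2969 ≈ 3.432.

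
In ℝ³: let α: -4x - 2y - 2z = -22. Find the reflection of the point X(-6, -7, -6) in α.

(18, 5, 6)

λ = (n·X − d)/|n|² = (50 − (-22))/24 = 3.
Reflection = X − 2λn = (-6, -7, -6) − 6·(-4, -2, -2) = (18, 5, 6).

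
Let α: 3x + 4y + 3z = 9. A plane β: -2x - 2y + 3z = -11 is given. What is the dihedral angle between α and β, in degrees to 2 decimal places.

78.00

cos θ = |n₁·n₂| / (|n₁||n₂|) = |-5| / (√34 · √17).
θ = arccos(0.20797) ≈ 78.00°.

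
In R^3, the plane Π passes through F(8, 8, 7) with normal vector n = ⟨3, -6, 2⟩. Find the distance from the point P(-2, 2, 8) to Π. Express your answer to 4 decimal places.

1.1429

Π: n·r = n·F gives 3x - 6y + 2z = -10.
n·P − d = (3)·(-2) + (-6)·(2) + (2)·(8) − (-10) = 8; |n| = √49.
Distance = |8| / √49 = 8/√49 ≈ 1.1429.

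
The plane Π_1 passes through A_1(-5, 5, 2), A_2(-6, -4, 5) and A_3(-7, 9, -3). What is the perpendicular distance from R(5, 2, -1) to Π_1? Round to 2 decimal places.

10.42

A_1A_2 = (-1, -9, 3), A_1A_3 = (-2, 4, -5); a normal to Π_1 is A_1A_2 × A_1A_3 = (33, -11, -22).
Using A_1: Π_1 has equation 33x - 11y - 22z = -264.
n·R − d = (33)·(5) + (-11)·(2) + (-22)·(-1) − (-264) = 429; |n| = √1694.
Distance = |429| / √1694 = 429/√1694 ≈ 10.42.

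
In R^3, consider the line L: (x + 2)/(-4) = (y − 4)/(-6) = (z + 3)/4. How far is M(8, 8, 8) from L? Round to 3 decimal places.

15.203

L has direction (-4, -6, 4) through (-2, 4, -3).
Taking (-2, 4, -3) on L with direction v = (-4, -6, 4): w = M − (-2, 4, -3) = (10, 4, 11), and w × v = (82, -84, -44).
Distance = |w × v| / |v| = √15716 / √68 ≈ 15.203.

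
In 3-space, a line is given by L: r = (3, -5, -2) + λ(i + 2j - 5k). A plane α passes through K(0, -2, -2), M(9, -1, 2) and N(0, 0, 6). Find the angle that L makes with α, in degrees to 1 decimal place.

KM = (9, 1, 4), KN = (0, 2, 8); a normal to α is KM × KN = (0, -72, 18).
Using K: α has equation -72y + 18z = 108.
sin θ = |n·v| / (|n||v|) = |-234| / (√5508 · √30) = 0.57565.
θ ≈ 35.1°.

35.1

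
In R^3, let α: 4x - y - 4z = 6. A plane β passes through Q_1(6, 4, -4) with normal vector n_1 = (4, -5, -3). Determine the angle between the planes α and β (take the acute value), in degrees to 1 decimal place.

35.7

β: n_1·r = n_1·Q_1 gives 4x - 5y - 3z = 16.
cos θ = |n₁·n₂| / (|n₁||n₂|) = |33| / (√33 · √50).
θ = arccos(0.81240) ≈ 35.7°.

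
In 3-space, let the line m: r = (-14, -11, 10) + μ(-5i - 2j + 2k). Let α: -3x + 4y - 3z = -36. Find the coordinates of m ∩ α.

Substitute r = (-14, -11, 10) + t(-5, -2, 2) into the plane: -32 + 1t = -36, so t = -4.
Intersection: (-14, -11, 10) + (-4)·(-5, -2, 2) = (6, -3, 2).

(6, -3, 2)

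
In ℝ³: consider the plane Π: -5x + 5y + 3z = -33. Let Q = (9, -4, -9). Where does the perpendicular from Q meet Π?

Foot = Q − λn with λ = (n·Q − d)/|n|² = (-92 − (-33))/59 = -1.
Foot = (9, -4, -9) − (-1)·(-5, 5, 3) = (4, 1, -6).

(4, 1, -6)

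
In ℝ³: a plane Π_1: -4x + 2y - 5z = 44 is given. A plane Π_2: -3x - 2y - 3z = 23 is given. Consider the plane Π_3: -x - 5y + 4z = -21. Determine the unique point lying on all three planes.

Solving the 3×3 linear system -4x + 2y - 5z = 44, -3x - 2y - 3z = 23, -x - 5y + 4z = -21 (e.g. by elimination or Cramer's rule, determinant = 57) gives (-5, 2, -4).

(-5, 2, -4)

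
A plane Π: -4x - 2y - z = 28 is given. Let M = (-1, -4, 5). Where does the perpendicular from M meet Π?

Foot = M − λn with λ = (n·M − d)/|n|² = (7 − 28)/21 = -1.
Foot = (-1, -4, 5) − (-1)·(-4, -2, -1) = (-5, -6, 4).

(-5, -6, 4)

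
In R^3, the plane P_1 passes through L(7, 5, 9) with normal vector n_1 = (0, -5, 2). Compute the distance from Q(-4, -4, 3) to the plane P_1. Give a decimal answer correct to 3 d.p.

P_1: n_1·r = n_1·L gives -5y + 2z = -7.
n·Q − d = (0)·(-4) + (-5)·(-4) + (2)·(3) − (-7) = 33; |n| = √29.
Distance = |33| / √29 = 33/√29 ≈ 6.128.

6.128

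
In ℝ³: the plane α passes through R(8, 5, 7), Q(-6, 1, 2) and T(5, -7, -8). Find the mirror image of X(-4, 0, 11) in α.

(-4, 10, 3)

RQ = (-14, -4, -5), RT = (-3, -12, -15); a normal to α is RQ × RT = (0, -195, 156).
Using R: α has equation -195y + 156z = 117.
λ = (n·X − d)/|n|² = (1716 − 117)/62361 = 1/39.
Reflection = X − 2λn = (-4, 0, 11) − (2/39)·(0, -195, 156) = (-4, 10, 3).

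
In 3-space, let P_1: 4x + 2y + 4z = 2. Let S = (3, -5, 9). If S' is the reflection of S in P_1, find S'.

(-5, -9, 1)

λ = (n·S − d)/|n|² = (38 − 2)/36 = 1.
Reflection = S − 2λn = (3, -5, 9) − 2·(4, 2, 4) = (-5, -9, 1).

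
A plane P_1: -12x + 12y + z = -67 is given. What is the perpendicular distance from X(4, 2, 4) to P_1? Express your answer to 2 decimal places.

2.76

n·X − d = (-12)·(4) + (12)·(2) + (1)·(4) − (-67) = 47; |n| = √289.
Distance = |47| / √289 = 47/√289 ≈ 2.76.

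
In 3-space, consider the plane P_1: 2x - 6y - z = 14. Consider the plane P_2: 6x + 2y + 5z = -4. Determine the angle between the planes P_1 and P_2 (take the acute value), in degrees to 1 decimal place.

84.4

cos θ = |n₁·n₂| / (|n₁||n₂|) = |-5| / (√41 · √65).
θ = arccos(0.09685) ≈ 84.4°.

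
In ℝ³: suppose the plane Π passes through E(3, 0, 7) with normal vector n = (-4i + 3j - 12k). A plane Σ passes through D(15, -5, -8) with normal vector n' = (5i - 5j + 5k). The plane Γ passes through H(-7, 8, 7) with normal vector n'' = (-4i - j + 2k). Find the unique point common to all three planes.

(-3, -8, 7)

Π: n·r = n·E gives -4x + 3y - 12z = -96.
Σ: n'·r = n'·D gives 5x - 5y + 5z = 60.
Γ: n''·r = n''·H gives -4x - y + 2z = 34.
Solving the 3×3 linear system -4x + 3y - 12z = -96, 5x - 5y + 5z = 60, -4x - y + 2z = 34 (e.g. by elimination or Cramer's rule, determinant = 230) gives (-3, -8, 7).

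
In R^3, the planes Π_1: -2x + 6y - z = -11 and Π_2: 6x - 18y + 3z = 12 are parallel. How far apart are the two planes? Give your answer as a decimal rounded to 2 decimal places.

1.09

Rescale Π_2 by 1/(-3): -2x + 6y - z = -4. Then distance = |-11 − (-4)| / √41 ≈ 1.09.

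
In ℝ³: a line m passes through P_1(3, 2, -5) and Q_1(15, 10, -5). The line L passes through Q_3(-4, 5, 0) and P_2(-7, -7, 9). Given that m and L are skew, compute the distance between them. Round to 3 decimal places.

8.078

A direction vector for m is Q_1 − P_1 = (12, 8, 0).
A direction vector for L is P_2 − Q_3 = (-3, -12, 9).
Common perpendicular direction n = (12, 8, 0) × (-3, -12, 9) = (72, -108, -120).
With w = (-4, 5, 0) − (3, 2, -5) = (-7, 3, 5), w · n = -1428.
Distance = |w · n| / |n| = |-1428| / √31248 ≈ 8.078.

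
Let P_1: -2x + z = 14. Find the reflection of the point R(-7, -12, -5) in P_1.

(-11, -12, -3)

λ = (n·R − d)/|n|² = (9 − 14)/5 = -1.
Reflection = R − 2λn = (-7, -12, -5) − (-2)·(-2, 0, 1) = (-11, -12, -3).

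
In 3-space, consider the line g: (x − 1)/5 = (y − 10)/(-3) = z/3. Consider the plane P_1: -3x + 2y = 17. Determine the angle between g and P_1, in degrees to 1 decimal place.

62.6

g has direction (5, -3, 3) through (1, 10, 0).
sin θ = |n·v| / (|n||v|) = |-21| / (√13 · √43) = 0.88821.
θ ≈ 62.6°.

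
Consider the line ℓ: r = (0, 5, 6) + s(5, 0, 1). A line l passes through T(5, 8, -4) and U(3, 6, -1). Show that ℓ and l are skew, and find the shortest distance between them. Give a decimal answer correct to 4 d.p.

A direction vector for l is U − T = (-2, -2, 3).
Common perpendicular direction n = (5, 0, 1) × (-2, -2, 3) = (2, -17, -10).
With w = (5, 8, -4) − (0, 5, 6) = (5, 3, -10), w · n = 59.
Since n ≠ 0 the lines are not parallel, and w · n = 59 ≠ 0 so they do not intersect; hence they are skew.
Distance = |w · n| / |n| = |59| / √393 ≈ 2.9762.

2.9762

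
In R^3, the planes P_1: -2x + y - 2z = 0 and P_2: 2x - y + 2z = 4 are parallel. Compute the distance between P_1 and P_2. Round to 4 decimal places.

Rescale P_2 by 1/(-1): -2x + y - 2z = -4. Then distance = |0 − (-4)| / √9 ≈ 1.3333.

1.3333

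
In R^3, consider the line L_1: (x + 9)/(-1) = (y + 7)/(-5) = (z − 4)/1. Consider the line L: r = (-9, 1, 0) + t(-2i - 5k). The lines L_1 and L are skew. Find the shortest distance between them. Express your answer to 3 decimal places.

0.575

L_1 has direction (-1, -5, 1) through (-9, -7, 4).
Common perpendicular direction n = (-1, -5, 1) × (-2, 0, -5) = (25, -7, -10).
With w = (-9, 1, 0) − (-9, -7, 4) = (0, 8, -4), w · n = -16.
Distance = |w · n| / |n| = |-16| / √774 ≈ 0.575.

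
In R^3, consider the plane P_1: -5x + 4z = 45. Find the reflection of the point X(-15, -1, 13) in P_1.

(5, -1, -3)

λ = (n·X − d)/|n|² = (127 − 45)/41 = 2.
Reflection = X − 2λn = (-15, -1, 13) − 4·(-5, 0, 4) = (5, -1, -3).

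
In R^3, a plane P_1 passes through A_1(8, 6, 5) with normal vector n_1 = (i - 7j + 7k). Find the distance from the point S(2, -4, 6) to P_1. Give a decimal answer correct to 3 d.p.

P_1: n_1·r = n_1·A_1 gives x - 7y + 7z = 1.
n·S − d = (1)·(2) + (-7)·(-4) + (7)·(6) − 1 = 71; |n| = √99.
Distance = |71| / √99 = 71/√99 ≈ 7.136.

7.136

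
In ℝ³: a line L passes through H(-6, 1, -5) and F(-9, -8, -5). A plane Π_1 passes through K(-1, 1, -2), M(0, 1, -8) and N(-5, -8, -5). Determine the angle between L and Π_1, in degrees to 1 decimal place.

8.0

A direction vector for L is F − H = (-3, -9, 0).
KM = (1, 0, -6), KN = (-4, -9, -3); a normal to Π_1 is KM × KN = (-54, 27, -9).
Using K: Π_1 has equation -54x + 27y - 9z = 99.
sin θ = |n·v| / (|n||v|) = |-81| / (√3726 · √90) = 0.13988.
θ ≈ 8.0°.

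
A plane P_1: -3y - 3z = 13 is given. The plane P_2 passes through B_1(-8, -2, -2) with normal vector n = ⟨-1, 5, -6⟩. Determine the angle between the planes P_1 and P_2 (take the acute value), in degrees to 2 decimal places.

84.85

P_2: n·r = n·B_1 gives -x + 5y - 6z = 10.
cos θ = |n₁·n₂| / (|n₁||n₂|) = |3| / (√18 · √62).
θ = arccos(0.08980) ≈ 84.85°.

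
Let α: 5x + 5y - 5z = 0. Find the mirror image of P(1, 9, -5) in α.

(-9, -1, 5)

λ = (n·P − d)/|n|² = (75 − 0)/75 = 1.
Reflection = P − 2λn = (1, 9, -5) − 2·(5, 5, -5) = (-9, -1, 5).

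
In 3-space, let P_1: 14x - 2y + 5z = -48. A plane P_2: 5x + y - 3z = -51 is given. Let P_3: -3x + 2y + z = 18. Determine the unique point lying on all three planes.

Solving the 3×3 linear system 14x - 2y + 5z = -48, 5x + y - 3z = -51, -3x + 2y + z = 18 (e.g. by elimination or Cramer's rule, determinant = 155) gives (-6, -3, 6).

(-6, -3, 6)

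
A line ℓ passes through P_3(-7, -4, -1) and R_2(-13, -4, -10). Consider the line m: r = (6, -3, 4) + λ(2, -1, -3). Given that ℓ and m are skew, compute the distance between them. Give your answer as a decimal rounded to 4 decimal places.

3.2722

A direction vector for ℓ is R_2 − P_3 = (-6, 0, -9).
Common perpendicular direction n = (-6, 0, -9) × (2, -1, -3) = (-9, -36, 6).
With w = (6, -3, 4) − (-7, -4, -1) = (13, 1, 5), w · n = -123.
Distance = |w · n| / |n| = |-123| / √1413 ≈ 3.2722.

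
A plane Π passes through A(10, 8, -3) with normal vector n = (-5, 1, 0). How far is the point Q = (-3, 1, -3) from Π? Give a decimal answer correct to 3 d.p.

11.375

Π: n·r = n·A gives -5x + y = -42.
n·Q − d = (-5)·(-3) + (1)·(1) + (0)·(-3) − (-42) = 58; |n| = √26.
Distance = |58| / √26 = 58/√26 ≈ 11.375.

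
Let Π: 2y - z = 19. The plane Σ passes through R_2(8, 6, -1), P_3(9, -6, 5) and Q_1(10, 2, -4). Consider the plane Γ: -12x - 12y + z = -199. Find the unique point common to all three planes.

(10, 6, -7)

R_2P_3 = (1, -12, 6), R_2Q_1 = (2, -4, -3); a normal to Σ is R_2P_3 × R_2Q_1 = (60, 15, 20).
Using R_2: Σ has equation 60x + 15y + 20z = 550.
Solving the 3×3 linear system 2y - z = 19, 60x + 15y + 20z = 550, -12x - 12y + z = -199 (e.g. by elimination or Cramer's rule, determinant = -60) gives (10, 6, -7).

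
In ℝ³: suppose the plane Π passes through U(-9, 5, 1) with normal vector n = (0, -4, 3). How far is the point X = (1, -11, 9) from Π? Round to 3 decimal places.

Π: n·r = n·U gives -4y + 3z = -17.
n·X − d = (0)·(1) + (-4)·(-11) + (3)·(9) − (-17) = 88; |n| = √25.
Distance = |88| / √25 = 88/√25 ≈ 17.600.

17.600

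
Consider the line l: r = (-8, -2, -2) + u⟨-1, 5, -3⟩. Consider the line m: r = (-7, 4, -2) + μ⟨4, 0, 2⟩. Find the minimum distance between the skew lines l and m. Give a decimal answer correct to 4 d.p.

Common perpendicular direction n = (-1, 5, -3) × (4, 0, 2) = (10, -10, -20).
With w = (-7, 4, -2) − (-8, -2, -2) = (1, 6, 0), w · n = -50.
Distance = |w · n| / |n| = |-50| / √600 ≈ 2.0412.

2.0412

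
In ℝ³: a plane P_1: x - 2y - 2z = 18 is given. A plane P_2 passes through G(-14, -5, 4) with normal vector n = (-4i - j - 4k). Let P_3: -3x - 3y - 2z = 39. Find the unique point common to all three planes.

P_2: n·r = n·G gives -4x - y - 4z = 45.
Solving the 3×3 linear system x - 2y - 2z = 18, -4x - y - 4z = 45, -3x - 3y - 2z = 39 (e.g. by elimination or Cramer's rule, determinant = -36) gives (-4, -5, -6).

(-4, -5, -6)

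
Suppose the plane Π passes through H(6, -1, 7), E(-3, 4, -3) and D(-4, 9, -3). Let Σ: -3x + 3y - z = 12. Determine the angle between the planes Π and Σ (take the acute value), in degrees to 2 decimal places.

73.55

HE = (-9, 5, -10), HD = (-10, 10, -10); a normal to Π is HE × HD = (50, 10, -40).
Using H: Π has equation 50x + 10y - 40z = 10.
cos θ = |n₁·n₂| / (|n₁||n₂|) = |-80| / (√4200 · √19).
θ = arccos(0.28320) ≈ 73.55°.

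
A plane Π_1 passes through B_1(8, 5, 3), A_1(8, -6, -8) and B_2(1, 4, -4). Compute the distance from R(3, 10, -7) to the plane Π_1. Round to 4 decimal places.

B_1A_1 = (0, -11, -11), B_1B_2 = (-7, -1, -7); a normal to Π_1 is B_1A_1 × B_1B_2 = (66, 77, -77).
Using B_1: Π_1 has equation 66x + 77y - 77z = 682.
n·R − d = (66)·(3) + (77)·(10) + (-77)·(-7) − 682 = 825; |n| = √16214.
Distance = |825| / √16214 = 825/√16214 ≈ 6.4790.

6.4790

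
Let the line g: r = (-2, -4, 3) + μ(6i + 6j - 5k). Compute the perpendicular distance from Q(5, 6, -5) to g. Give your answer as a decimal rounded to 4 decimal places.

2.2636

Taking (-2, -4, 3) on g with direction v = (6, 6, -5): w = Q − (-2, -4, 3) = (7, 10, -8), and w × v = (-2, -13, -18).
Distance = |w × v| / |v| = √497 / √97 ≈ 2.2636.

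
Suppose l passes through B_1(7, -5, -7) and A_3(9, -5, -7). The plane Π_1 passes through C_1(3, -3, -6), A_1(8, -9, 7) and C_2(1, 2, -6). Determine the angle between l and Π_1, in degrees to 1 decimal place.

A direction vector for l is A_3 − B_1 = (2, 0, 0).
C_1A_1 = (5, -6, 13), C_1C_2 = (-2, 5, 0); a normal to Π_1 is C_1A_1 × C_1C_2 = (-65, -26, 13).
Using C_1: Π_1 has equation -65x - 26y + 13z = -195.
sin θ = |n·v| / (|n||v|) = |-130| / (√5070 · √4) = 0.91287.
θ ≈ 65.9°.

65.9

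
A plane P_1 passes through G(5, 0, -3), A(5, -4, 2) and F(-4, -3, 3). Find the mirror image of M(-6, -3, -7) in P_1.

GA = (0, -4, 5), GF = (-9, -3, 6); a normal to P_1 is GA × GF = (-9, -45, -36).
Using G: P_1 has equation -9x - 45y - 36z = 63.
λ = (n·M − d)/|n|² = (441 − 63)/3402 = 1/9.
Reflection = M − 2λn = (-6, -3, -7) − (2/9)·(-9, -45, -36) = (-4, 7, 1).

(-4, 7, 1)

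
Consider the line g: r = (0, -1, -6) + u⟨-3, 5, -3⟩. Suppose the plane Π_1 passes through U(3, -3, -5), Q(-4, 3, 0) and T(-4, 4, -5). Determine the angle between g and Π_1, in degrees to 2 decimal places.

UQ = (-7, 6, 5), UT = (-7, 7, 0); a normal to Π_1 is UQ × UT = (-35, -35, -7).
Using U: Π_1 has equation -35x - 35y - 7z = 35.
sin θ = |n·v| / (|n||v|) = |-49| / (√2499 · √43) = 0.14948.
θ ≈ 8.60°.

8.60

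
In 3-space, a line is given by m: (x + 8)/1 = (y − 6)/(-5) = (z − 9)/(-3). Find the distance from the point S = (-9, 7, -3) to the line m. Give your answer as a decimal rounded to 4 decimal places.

10.9675

m has direction (1, -5, -3) through (-8, 6, 9).
Taking (-8, 6, 9) on m with direction v = (1, -5, -3): w = S − (-8, 6, 9) = (-1, 1, -12), and w × v = (-63, -15, 4).
Distance = |w × v| / |v| = √4210 / √35 ≈ 10.9675.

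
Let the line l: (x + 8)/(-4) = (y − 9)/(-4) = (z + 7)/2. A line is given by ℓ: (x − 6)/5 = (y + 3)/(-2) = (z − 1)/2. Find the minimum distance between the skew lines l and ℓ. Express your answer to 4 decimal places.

1.4317

l has direction (-4, -4, 2) through (-8, 9, -7).
ℓ has direction (5, -2, 2) through (6, -3, 1).
Common perpendicular direction n = (-4, -4, 2) × (5, -2, 2) = (-4, 18, 28).
With w = (6, -3, 1) − (-8, 9, -7) = (14, -12, 8), w · n = -48.
Distance = |w · n| / |n| = |-48| / √1124 ≈ 1.4317.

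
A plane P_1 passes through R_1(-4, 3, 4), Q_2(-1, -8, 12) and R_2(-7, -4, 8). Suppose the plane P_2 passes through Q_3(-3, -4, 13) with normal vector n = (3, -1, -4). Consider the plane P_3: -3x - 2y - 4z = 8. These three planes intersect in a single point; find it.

(-10, -5, 8)

R_1Q_2 = (3, -11, 8), R_1R_2 = (-3, -7, 4); a normal to P_1 is R_1Q_2 × R_1R_2 = (12, -36, -54).
Using R_1: P_1 has equation 12x - 36y - 54z = -372.
P_2: n·r = n·Q_3 gives 3x - y - 4z = -57.
Solving the 3×3 linear system 12x - 36y - 54z = -372, 3x - y - 4z = -57, -3x - 2y - 4z = 8 (e.g. by elimination or Cramer's rule, determinant = -426) gives (-10, -5, 8).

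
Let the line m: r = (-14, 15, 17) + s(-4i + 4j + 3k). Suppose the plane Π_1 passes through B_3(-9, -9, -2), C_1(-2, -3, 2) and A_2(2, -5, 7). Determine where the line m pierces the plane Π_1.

(2, -1, 5)

B_3C_1 = (7, 6, 4), B_3A_2 = (11, 4, 9); a normal to Π_1 is B_3C_1 × B_3A_2 = (38, -19, -38).
Using B_3: Π_1 has equation 38x - 19y - 38z = -95.
Substitute r = (-14, 15, 17) + t(-4, 4, 3) into the plane: -1463 + (-342)t = -95, so t = -4.
Intersection: (-14, 15, 17) + (-4)·(-4, 4, 3) = (2, -1, 5).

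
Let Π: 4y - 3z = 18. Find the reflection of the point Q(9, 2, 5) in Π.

λ = (n·Q − d)/|n|² = (-7 − 18)/25 = -1.
Reflection = Q − 2λn = (9, 2, 5) − (-2)·(0, 4, -3) = (9, 10, -1).

(9, 10, -1)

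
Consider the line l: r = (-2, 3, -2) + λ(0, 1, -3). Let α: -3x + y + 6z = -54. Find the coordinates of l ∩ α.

Substitute r = (-2, 3, -2) + t(0, 1, -3) into the plane: -3 + (-17)t = -54, so t = 3.
Intersection: (-2, 3, -2) + 3·(0, 1, -3) = (-2, 6, -11).

(-2, 6, -11)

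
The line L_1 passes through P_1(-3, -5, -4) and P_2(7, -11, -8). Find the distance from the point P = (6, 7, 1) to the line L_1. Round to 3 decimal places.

A direction vector for L_1 is P_2 − P_1 = (10, -6, -4).
Taking (-3, -5, -4) on L_1 with direction v = (10, -6, -4): w = P − (-3, -5, -4) = (9, 12, 5), and w × v = (-18, 86, -174).
Distance = |w × v| / |v| = √37996 / √152 ≈ 15.811.

15.811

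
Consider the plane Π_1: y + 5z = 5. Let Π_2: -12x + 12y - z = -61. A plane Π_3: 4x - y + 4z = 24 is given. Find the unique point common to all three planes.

Solving the 3×3 linear system y + 5z = 5, -12x + 12y - z = -61, 4x - y + 4z = 24 (e.g. by elimination or Cramer's rule, determinant = -136) gives (5, 0, 1).

(5, 0, 1)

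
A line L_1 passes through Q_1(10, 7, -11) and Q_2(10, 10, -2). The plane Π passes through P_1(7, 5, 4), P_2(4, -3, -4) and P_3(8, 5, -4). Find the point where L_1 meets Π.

(10, 8, -8)

A direction vector for L_1 is Q_2 − Q_1 = (0, 3, 9).
P_1P_2 = (-3, -8, -8), P_1P_3 = (1, 0, -8); a normal to Π is P_1P_2 × P_1P_3 = (64, -32, 8).
Using P_1: Π has equation 64x - 32y + 8z = 320.
Substitute r = (10, 7, -11) + t(0, 3, 9) into the plane: 328 + (-24)t = 320, so t = 1/3.
Intersection: (10, 7, -11) + (1/3)·(0, 3, 9) = (10, 8, -8).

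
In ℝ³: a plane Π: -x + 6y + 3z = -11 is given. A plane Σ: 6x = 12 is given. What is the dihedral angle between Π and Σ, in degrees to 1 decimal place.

cos θ = |n₁·n₂| / (|n₁||n₂|) = |-6| / (√46 · √36).
θ = arccos(0.14744) ≈ 81.5°.

81.5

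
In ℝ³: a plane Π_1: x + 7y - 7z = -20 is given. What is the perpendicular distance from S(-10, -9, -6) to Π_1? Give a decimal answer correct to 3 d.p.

1.106

n·S − d = (1)·(-10) + (7)·(-9) + (-7)·(-6) − (-20) = -11; |n| = √99.
Distance = |-11| / √99 = 11/√99 ≈ 1.106.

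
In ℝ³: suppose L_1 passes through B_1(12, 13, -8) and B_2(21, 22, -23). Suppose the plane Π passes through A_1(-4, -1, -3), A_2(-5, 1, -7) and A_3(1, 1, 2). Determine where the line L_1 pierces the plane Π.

(6, 7, 2)

A direction vector for L_1 is B_2 − B_1 = (9, 9, -15).
A_1A_2 = (-1, 2, -4), A_1A_3 = (5, 2, 5); a normal to Π is A_1A_2 × A_1A_3 = (18, -15, -12).
Using A_1: Π has equation 18x - 15y - 12z = -21.
Substitute r = (12, 13, -8) + t(9, 9, -15) into the plane: 117 + 207t = -21, so t = -2/3.
Intersection: (12, 13, -8) + (-2/3)·(9, 9, -15) = (6, 7, 2).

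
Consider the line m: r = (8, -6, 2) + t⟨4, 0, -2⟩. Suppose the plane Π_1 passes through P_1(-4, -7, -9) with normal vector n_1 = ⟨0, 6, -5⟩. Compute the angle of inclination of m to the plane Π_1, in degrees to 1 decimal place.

Π_1: n_1·r = n_1·P_1 gives 6y - 5z = 3.
sin θ = |n·v| / (|n||v|) = |10| / (√61 · √20) = 0.28630.
θ ≈ 16.6°.

16.6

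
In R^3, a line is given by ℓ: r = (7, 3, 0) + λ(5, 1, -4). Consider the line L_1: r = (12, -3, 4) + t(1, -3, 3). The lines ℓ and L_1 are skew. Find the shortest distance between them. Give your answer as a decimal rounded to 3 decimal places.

0.189

Common perpendicular direction n = (5, 1, -4) × (1, -3, 3) = (-9, -19, -16).
With w = (12, -3, 4) − (7, 3, 0) = (5, -6, 4), w · n = 5.
Distance = |w · n| / |n| = |5| / √698 ≈ 0.189.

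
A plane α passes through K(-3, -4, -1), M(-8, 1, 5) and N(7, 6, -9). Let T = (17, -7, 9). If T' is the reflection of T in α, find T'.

(-13, -1, -21)

KM = (-5, 5, 6), KN = (10, 10, -8); a normal to α is KM × KN = (-100, 20, -100).
Using K: α has equation -100x + 20y - 100z = 320.
λ = (n·T − d)/|n|² = (-2740 − 320)/20400 = -3/20.
Reflection = T − 2λn = (17, -7, 9) − (-3/10)·(-100, 20, -100) = (-13, -1, -21).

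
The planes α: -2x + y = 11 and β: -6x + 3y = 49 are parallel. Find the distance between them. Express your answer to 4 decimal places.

2.3851

Rescale β by 1/3: -2x + y = 49/3. Then distance = |11 − (49/3)| / √5 ≈ 2.3851.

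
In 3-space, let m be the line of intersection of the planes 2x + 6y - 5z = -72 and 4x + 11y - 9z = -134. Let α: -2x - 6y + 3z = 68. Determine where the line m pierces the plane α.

(-7, -8, 2)

Direction of m: (2, 6, -5) × (4, 11, -9) = (1, -2, -2).
A point on m: solving the two plane equations with x = -8 gives (-8, -6, 4).
Substitute r = (-8, -6, 4) + t(1, -2, -2) into the plane: 64 + 4t = 68, so t = 1.
Intersection: (-8, -6, 4) + 1·(1, -2, -2) = (-7, -8, 2).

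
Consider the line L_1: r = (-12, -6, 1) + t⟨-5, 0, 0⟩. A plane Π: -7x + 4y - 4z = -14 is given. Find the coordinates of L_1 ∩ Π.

(-2, -6, 1)

Substitute r = (-12, -6, 1) + t(-5, 0, 0) into the plane: 56 + 35t = -14, so t = -2.
Intersection: (-12, -6, 1) + (-2)·(-5, 0, 0) = (-2, -6, 1).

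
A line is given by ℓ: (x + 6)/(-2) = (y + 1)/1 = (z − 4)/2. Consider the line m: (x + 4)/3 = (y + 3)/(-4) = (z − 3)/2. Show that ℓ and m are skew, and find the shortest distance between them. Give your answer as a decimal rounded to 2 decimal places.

0.33

ℓ has direction (-2, 1, 2) through (-6, -1, 4).
m has direction (3, -4, 2) through (-4, -3, 3).
Common perpendicular direction n = (-2, 1, 2) × (3, -4, 2) = (10, 10, 5).
With w = (-4, -3, 3) − (-6, -1, 4) = (2, -2, -1), w · n = -5.
Since n ≠ 0 the lines are not parallel, and w · n = -5 ≠ 0 so they do not intersect; hence they are skew.
Distance = |w · n| / |n| = |-5| / √225 ≈ 0.33.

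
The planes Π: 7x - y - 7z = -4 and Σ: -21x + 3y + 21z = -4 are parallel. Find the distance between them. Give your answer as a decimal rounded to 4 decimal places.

Rescale Σ by 1/(-3): 7x - y - 7z = 4/3. Then distance = |-4 − (4/3)| / √99 ≈ 0.5360.

0.5360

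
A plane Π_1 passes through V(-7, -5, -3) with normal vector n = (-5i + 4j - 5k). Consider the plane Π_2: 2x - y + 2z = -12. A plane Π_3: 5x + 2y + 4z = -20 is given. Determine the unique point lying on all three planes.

(4, 0, -10)

Π_1: n·r = n·V gives -5x + 4y - 5z = 30.
Solving the 3×3 linear system -5x + 4y - 5z = 30, 2x - y + 2z = -12, 5x + 2y + 4z = -20 (e.g. by elimination or Cramer's rule, determinant = 3) gives (4, 0, -10).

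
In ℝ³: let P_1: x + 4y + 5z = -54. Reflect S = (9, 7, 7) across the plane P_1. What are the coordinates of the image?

λ = (n·S − d)/|n|² = (72 − (-54))/42 = 3.
Reflection = S − 2λn = (9, 7, 7) − 6·(1, 4, 5) = (3, -17, -23).

(3, -17, -23)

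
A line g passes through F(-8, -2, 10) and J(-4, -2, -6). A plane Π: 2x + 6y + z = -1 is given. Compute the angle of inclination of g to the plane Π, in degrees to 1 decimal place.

4.3

A direction vector for g is J − F = (4, 0, -16).
sin θ = |n·v| / (|n||v|) = |-8| / (√41 · √272) = 0.07576.
θ ≈ 4.3°.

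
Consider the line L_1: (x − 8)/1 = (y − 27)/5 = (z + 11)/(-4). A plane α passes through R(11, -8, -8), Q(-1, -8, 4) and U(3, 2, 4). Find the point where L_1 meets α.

L_1 has direction (1, 5, -4) through (8, 27, -11).
RQ = (-12, 0, 12), RU = (-8, 10, 12); a normal to α is RQ × RU = (-120, 48, -120).
Using R: α has equation -120x + 48y - 120z = -744.
Substitute r = (8, 27, -11) + t(1, 5, -4) into the plane: 1656 + 600t = -744, so t = -4.
Intersection: (8, 27, -11) + (-4)·(1, 5, -4) = (4, 7, 5).

(4, 7, 5)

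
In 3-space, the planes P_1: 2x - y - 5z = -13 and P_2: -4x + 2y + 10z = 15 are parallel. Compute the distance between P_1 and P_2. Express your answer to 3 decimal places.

Rescale P_2 by 1/(-2): 2x - y - 5z = -15/2. Then distance = |-13 − (-15/2)| / √30 ≈ 1.004.

1.004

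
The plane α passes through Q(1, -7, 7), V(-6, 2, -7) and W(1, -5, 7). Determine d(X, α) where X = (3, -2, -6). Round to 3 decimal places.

7.603

QV = (-7, 9, -14), QW = (0, 2, 0); a normal to α is QV × QW = (28, 0, -14).
Using Q: α has equation 28x - 14z = -70.
n·X − d = (28)·(3) + (0)·(-2) + (-14)·(-6) − (-70) = 238; |n| = √980.
Distance = |238| / √980 = 238/√980 ≈ 7.603.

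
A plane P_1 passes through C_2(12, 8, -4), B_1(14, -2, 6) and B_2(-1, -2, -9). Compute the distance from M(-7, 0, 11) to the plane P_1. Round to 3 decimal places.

16.987

C_2B_1 = (2, -10, 10), C_2B_2 = (-13, -10, -5); a normal to P_1 is C_2B_1 × C_2B_2 = (150, -120, -150).
Using C_2: P_1 has equation 150x - 120y - 150z = 1440.
n·M − d = (150)·(-7) + (-120)·(0) + (-150)·(11) − 1440 = -4140; |n| = √59400.
Distance = |-4140| / √59400 = 4140/√59400 ≈ 16.987.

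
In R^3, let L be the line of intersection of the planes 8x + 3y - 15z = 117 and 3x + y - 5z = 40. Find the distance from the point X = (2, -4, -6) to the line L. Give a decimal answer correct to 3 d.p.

Direction of L: (8, 3, -15) × (3, 1, -5) = (0, -5, -1).
A point on L: solving the two plane equations with y = 6 gives (3, 6, -5).
Taking (3, 6, -5) on L with direction v = (0, -5, -1): w = X − (3, 6, -5) = (-1, -10, -1), and w × v = (5, -1, 5).
Distance = |w × v| / |v| = √51 / √26 ≈ 1.401.

1.401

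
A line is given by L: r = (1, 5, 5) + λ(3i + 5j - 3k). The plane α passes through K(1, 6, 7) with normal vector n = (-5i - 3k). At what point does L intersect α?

(4, 10, 2)

α: n·r = n·K gives -5x - 3z = -26.
Substitute r = (1, 5, 5) + t(3, 5, -3) into the plane: -20 + (-6)t = -26, so t = 1.
Intersection: (1, 5, 5) + 1·(3, 5, -3) = (4, 10, 2).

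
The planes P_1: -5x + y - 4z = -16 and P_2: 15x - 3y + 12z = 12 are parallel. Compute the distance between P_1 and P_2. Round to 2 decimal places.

Rescale P_2 by 1/(-3): -5x + y - 4z = -4. Then distance = |-16 − (-4)| / √42 ≈ 1.85.

1.85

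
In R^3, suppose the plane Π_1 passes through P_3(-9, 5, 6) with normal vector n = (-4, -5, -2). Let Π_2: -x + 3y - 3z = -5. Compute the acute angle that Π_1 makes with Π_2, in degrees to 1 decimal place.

80.2

Π_1: n·r = n·P_3 gives -4x - 5y - 2z = -1.
cos θ = |n₁·n₂| / (|n₁||n₂|) = |-5| / (√45 · √19).
θ = arccos(0.17100) ≈ 80.2°.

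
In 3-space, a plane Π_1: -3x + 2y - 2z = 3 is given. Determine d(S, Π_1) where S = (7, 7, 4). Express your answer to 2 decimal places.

4.37

n·S − d = (-3)·(7) + (2)·(7) + (-2)·(4) − 3 = -18; |n| = √17.
Distance = |-18| / √17 = 18/√17 ≈ 4.37.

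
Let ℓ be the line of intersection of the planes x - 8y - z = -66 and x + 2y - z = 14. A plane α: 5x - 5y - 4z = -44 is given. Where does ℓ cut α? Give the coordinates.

(4, 8, 6)

Direction of ℓ: (1, -8, -1) × (1, 2, -1) = (10, 0, 10).
A point on ℓ: solving the two plane equations with x = 8 gives (8, 8, 10).
Substitute r = (8, 8, 10) + t(10, 0, 10) into the plane: -40 + 10t = -44, so t = -2/5.
Intersection: (8, 8, 10) + (-2/5)·(10, 0, 10) = (4, 8, 6).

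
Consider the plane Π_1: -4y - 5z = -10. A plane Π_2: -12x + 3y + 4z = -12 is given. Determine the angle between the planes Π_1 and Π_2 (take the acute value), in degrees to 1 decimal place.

67.4

cos θ = |n₁·n₂| / (|n₁||n₂|) = |-32| / (√41 · √169).
θ = arccos(0.38443) ≈ 67.4°.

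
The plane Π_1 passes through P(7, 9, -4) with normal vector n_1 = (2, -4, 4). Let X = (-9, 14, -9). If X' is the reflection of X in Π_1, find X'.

(-1, -2, 7)

Π_1: n_1·r = n_1·P gives 2x - 4y + 4z = -38.
λ = (n·X − d)/|n|² = (-110 − (-38))/36 = -2.
Reflection = X − 2λn = (-9, 14, -9) − (-4)·(2, -4, 4) = (-1, -2, 7).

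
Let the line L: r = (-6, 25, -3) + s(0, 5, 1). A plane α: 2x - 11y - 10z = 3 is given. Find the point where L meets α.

Substitute r = (-6, 25, -3) + t(0, 5, 1) into the plane: -257 + (-65)t = 3, so t = -4.
Intersection: (-6, 25, -3) + (-4)·(0, 5, 1) = (-6, 5, -7).

(-6, 5, -7)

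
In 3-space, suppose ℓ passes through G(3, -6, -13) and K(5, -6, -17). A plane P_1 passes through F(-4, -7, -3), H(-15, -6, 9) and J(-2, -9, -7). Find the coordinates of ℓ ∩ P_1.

A direction vector for ℓ is K − G = (2, 0, -4).
FH = (-11, 1, 12), FJ = (2, -2, -4); a normal to P_1 is FH × FJ = (20, -20, 20).
Using F: P_1 has equation 20x - 20y + 20z = 0.
Substitute r = (3, -6, -13) + t(2, 0, -4) into the plane: -80 + (-40)t = 0, so t = -2.
Intersection: (3, -6, -13) + (-2)·(2, 0, -4) = (-1, -6, -5).

(-1, -6, -5)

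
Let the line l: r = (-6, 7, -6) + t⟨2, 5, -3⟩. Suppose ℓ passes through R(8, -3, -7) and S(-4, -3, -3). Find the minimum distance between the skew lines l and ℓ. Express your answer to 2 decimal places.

A direction vector for ℓ is S − R = (-12, 0, 4).
Common perpendicular direction n = (2, 5, -3) × (-12, 0, 4) = (20, 28, 60).
With w = (8, -3, -7) − (-6, 7, -6) = (14, -10, -1), w · n = -60.
Distance = |w · n| / |n| = |-60| / √4784 ≈ 0.87.

0.87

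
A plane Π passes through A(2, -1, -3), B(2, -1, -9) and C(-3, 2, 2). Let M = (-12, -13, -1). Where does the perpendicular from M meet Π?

AB = (0, 0, -6), AC = (-5, 3, 5); a normal to Π is AB × AC = (18, 30, 0).
Using A: Π has equation 18x + 30y = 6.
Foot = M − λn with λ = (n·M − d)/|n|² = (-606 − 6)/1224 = -1/2.
Foot = (-12, -13, -1) − (-1/2)·(18, 30, 0) = (-3, 2, -1).

(-3, 2, -1)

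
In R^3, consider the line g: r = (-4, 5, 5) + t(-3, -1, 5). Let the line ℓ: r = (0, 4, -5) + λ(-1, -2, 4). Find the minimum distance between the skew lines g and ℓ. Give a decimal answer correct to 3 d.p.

Common perpendicular direction n = (-3, -1, 5) × (-1, -2, 4) = (6, 7, 5).
With w = (0, 4, -5) − (-4, 5, 5) = (4, -1, -10), w · n = -33.
Distance = |w · n| / |n| = |-33| / √110 ≈ 3.146.

3.146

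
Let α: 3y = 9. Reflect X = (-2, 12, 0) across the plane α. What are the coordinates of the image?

λ = (n·X − d)/|n|² = (36 − 9)/9 = 3.
Reflection = X − 2λn = (-2, 12, 0) − 6·(0, 3, 0) = (-2, -6, 0).

(-2, -6, 0)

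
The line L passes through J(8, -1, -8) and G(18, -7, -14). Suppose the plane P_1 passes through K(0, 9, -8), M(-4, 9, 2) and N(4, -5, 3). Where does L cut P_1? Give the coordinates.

A direction vector for L is G − J = (10, -6, -6).
KM = (-4, 0, 10), KN = (4, -14, 11); a normal to P_1 is KM × KN = (140, 84, 56).
Using K: P_1 has equation 140x + 84y + 56z = 308.
Substitute r = (8, -1, -8) + t(10, -6, -6) into the plane: 588 + 560t = 308, so t = -1/2.
Intersection: (8, -1, -8) + (-1/2)·(10, -6, -6) = (3, 2, -5).

(3, 2, -5)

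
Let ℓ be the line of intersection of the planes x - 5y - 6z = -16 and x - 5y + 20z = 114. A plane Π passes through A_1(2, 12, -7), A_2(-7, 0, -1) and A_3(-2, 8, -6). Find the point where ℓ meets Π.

Direction of ℓ: (1, -5, -6) × (1, -5, 20) = (-130, -26, 0).
A point on ℓ: solving the two plane equations with x = -21 gives (-21, -7, 5).
A_1A_2 = (-9, -12, 6), A_1A_3 = (-4, -4, 1); a normal to Π is A_1A_2 × A_1A_3 = (12, -15, -12).
Using A_1: Π has equation 12x - 15y - 12z = -72.
Substitute r = (-21, -7, 5) + t(-130, -26, 0) into the plane: -207 + (-1170)t = -72, so t = -3/26.
Intersection: (-21, -7, 5) + (-3/26)·(-130, -26, 0) = (-6, -4, 5).

(-6, -4, 5)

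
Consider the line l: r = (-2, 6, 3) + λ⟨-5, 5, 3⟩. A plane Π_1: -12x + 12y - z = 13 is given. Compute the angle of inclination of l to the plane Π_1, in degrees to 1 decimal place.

63.6

sin θ = |n·v| / (|n||v|) = |117| / (√289 · √59) = 0.89601.
θ ≈ 63.6°.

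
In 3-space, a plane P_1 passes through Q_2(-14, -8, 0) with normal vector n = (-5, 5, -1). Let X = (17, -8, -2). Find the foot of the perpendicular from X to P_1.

(2, 7, -5)

P_1: n·r = n·Q_2 gives -5x + 5y - z = 30.
Foot = X − λn with λ = (n·X − d)/|n|² = (-123 − 30)/51 = -3.
Foot = (17, -8, -2) − (-3)·(-5, 5, -1) = (2, 7, -5).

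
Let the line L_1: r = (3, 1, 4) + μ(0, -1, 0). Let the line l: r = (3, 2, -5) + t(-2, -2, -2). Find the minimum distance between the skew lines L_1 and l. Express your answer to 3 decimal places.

6.364

Common perpendicular direction n = (0, -1, 0) × (-2, -2, -2) = (2, 0, -2).
With w = (3, 2, -5) − (3, 1, 4) = (0, 1, -9), w · n = 18.
Distance = |w · n| / |n| = |18| / √8 ≈ 6.364.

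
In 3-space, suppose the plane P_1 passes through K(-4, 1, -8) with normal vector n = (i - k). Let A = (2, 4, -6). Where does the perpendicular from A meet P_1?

(0, 4, -4)

P_1: n·r = n·K gives x - z = 4.
Foot = A − λn with λ = (n·A − d)/|n|² = (8 − 4)/2 = 2.
Foot = (2, 4, -6) − 2·(1, 0, -1) = (0, 4, -4).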